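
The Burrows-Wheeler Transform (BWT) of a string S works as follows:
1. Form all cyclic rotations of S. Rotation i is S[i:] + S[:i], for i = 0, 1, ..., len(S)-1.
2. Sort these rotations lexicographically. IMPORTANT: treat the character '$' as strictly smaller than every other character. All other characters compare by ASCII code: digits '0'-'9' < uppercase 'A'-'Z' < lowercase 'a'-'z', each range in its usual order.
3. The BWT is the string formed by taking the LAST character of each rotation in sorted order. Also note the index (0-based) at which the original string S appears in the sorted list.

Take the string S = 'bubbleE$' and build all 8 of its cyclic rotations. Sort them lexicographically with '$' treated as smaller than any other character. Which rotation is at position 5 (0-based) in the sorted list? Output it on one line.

All 8 rotations (rotation i = S[i:]+S[:i]):
  rot[0] = bubbleE$
  rot[1] = ubbleE$b
  rot[2] = bbleE$bu
  rot[3] = bleE$bub
  rot[4] = leE$bubb
  rot[5] = eE$bubbl
  rot[6] = E$bubble
  rot[7] = $bubbleE
Sorted (with $ < everything):
  sorted[0] = $bubbleE
  sorted[1] = E$bubble
  sorted[2] = bbleE$bu
  sorted[3] = bleE$bub
  sorted[4] = bubbleE$
  sorted[5] = eE$bubbl
  sorted[6] = leE$bubb
  sorted[7] = ubbleE$b
sorted[5] = eE$bubbl

Answer: eE$bubbl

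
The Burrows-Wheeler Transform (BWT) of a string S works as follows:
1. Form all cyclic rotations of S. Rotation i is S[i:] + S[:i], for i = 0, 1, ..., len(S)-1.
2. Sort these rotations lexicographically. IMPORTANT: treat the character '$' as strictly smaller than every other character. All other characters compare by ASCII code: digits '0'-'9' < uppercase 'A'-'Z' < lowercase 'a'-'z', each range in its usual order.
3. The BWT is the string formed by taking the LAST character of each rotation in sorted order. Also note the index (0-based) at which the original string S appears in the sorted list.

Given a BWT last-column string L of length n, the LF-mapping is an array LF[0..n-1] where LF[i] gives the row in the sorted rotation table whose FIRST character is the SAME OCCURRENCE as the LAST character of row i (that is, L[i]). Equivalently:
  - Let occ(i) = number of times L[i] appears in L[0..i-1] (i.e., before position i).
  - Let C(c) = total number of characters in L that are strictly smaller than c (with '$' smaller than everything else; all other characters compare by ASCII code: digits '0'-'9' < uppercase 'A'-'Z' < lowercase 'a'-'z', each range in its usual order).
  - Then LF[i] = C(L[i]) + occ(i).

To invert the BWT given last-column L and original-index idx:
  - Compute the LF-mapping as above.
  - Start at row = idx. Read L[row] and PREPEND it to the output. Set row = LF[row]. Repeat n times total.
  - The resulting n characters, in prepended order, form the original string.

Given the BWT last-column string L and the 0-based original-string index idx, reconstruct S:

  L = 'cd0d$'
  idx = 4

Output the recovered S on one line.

LF mapping: 2 3 1 4 0
Walk LF starting at row 4, prepending L[row]:
  step 1: row=4, L[4]='$', prepend. Next row=LF[4]=0
  step 2: row=0, L[0]='c', prepend. Next row=LF[0]=2
  step 3: row=2, L[2]='0', prepend. Next row=LF[2]=1
  step 4: row=1, L[1]='d', prepend. Next row=LF[1]=3
  step 5: row=3, L[3]='d', prepend. Next row=LF[3]=4
Reversed output: dd0c$

Answer: dd0c$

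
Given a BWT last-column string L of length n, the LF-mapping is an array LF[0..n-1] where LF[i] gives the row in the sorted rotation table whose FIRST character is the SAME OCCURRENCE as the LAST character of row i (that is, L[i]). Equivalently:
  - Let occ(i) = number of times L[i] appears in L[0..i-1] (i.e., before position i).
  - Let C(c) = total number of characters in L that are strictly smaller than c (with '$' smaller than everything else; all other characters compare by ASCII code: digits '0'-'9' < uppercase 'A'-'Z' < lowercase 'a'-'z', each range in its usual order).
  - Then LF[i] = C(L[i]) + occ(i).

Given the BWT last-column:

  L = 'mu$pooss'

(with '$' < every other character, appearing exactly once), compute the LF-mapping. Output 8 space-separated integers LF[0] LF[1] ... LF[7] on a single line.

Char counts: '$':1, 'm':1, 'o':2, 'p':1, 's':2, 'u':1
C (first-col start): C('$')=0, C('m')=1, C('o')=2, C('p')=4, C('s')=5, C('u')=7
L[0]='m': occ=0, LF[0]=C('m')+0=1+0=1
L[1]='u': occ=0, LF[1]=C('u')+0=7+0=7
L[2]='$': occ=0, LF[2]=C('$')+0=0+0=0
L[3]='p': occ=0, LF[3]=C('p')+0=4+0=4
L[4]='o': occ=0, LF[4]=C('o')+0=2+0=2
L[5]='o': occ=1, LF[5]=C('o')+1=2+1=3
L[6]='s': occ=0, LF[6]=C('s')+0=5+0=5
L[7]='s': occ=1, LF[7]=C('s')+1=5+1=6

Answer: 1 7 0 4 2 3 5 6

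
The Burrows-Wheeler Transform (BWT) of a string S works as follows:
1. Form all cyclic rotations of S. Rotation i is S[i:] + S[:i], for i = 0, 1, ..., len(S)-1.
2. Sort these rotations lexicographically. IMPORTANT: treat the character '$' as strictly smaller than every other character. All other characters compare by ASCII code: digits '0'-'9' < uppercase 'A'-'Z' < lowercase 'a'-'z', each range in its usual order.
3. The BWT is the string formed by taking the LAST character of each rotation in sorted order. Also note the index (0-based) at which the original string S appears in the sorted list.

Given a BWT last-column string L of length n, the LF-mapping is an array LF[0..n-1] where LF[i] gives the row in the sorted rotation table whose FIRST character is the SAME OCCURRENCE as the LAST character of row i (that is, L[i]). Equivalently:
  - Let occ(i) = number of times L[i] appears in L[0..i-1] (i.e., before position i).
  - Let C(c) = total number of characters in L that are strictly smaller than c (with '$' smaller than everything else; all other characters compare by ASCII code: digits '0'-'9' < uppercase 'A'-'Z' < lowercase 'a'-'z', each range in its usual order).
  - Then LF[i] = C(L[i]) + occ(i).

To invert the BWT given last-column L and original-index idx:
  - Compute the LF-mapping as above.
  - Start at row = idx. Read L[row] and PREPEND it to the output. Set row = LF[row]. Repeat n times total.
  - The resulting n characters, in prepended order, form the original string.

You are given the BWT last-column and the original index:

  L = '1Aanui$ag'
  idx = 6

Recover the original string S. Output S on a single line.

Answer: iguanaA1$

Derivation:
LF mapping: 1 2 3 7 8 6 0 4 5
Walk LF starting at row 6, prepending L[row]:
  step 1: row=6, L[6]='$', prepend. Next row=LF[6]=0
  step 2: row=0, L[0]='1', prepend. Next row=LF[0]=1
  step 3: row=1, L[1]='A', prepend. Next row=LF[1]=2
  step 4: row=2, L[2]='a', prepend. Next row=LF[2]=3
  step 5: row=3, L[3]='n', prepend. Next row=LF[3]=7
  step 6: row=7, L[7]='a', prepend. Next row=LF[7]=4
  step 7: row=4, L[4]='u', prepend. Next row=LF[4]=8
  step 8: row=8, L[8]='g', prepend. Next row=LF[8]=5
  step 9: row=5, L[5]='i', prepend. Next row=LF[5]=6
Reversed output: iguanaA1$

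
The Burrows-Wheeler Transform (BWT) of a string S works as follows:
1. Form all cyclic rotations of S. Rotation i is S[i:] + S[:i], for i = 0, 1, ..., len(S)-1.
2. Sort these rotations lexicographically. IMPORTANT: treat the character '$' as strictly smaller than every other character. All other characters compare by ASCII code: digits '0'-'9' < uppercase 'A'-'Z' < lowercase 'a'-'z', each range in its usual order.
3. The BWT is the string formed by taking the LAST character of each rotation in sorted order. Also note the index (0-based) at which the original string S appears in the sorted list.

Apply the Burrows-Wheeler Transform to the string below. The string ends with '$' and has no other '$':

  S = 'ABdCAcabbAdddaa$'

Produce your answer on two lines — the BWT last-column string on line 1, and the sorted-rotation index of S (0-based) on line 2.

Answer: a$CbAdadcbaABddA
1

Derivation:
All 16 rotations (rotation i = S[i:]+S[:i]):
  rot[0] = ABdCAcabbAdddaa$
  rot[1] = BdCAcabbAdddaa$A
  rot[2] = dCAcabbAdddaa$AB
  rot[3] = CAcabbAdddaa$ABd
  rot[4] = AcabbAdddaa$ABdC
  rot[5] = cabbAdddaa$ABdCA
  rot[6] = abbAdddaa$ABdCAc
  rot[7] = bbAdddaa$ABdCAca
  rot[8] = bAdddaa$ABdCAcab
  rot[9] = Adddaa$ABdCAcabb
  rot[10] = dddaa$ABdCAcabbA
  rot[11] = ddaa$ABdCAcabbAd
  rot[12] = daa$ABdCAcabbAdd
  rot[13] = aa$ABdCAcabbAddd
  rot[14] = a$ABdCAcabbAddda
  rot[15] = $ABdCAcabbAdddaa
Sorted (with $ < everything):
  sorted[0] = $ABdCAcabbAdddaa  (last char: 'a')
  sorted[1] = ABdCAcabbAdddaa$  (last char: '$')
  sorted[2] = AcabbAdddaa$ABdC  (last char: 'C')
  sorted[3] = Adddaa$ABdCAcabb  (last char: 'b')
  sorted[4] = BdCAcabbAdddaa$A  (last char: 'A')
  sorted[5] = CAcabbAdddaa$ABd  (last char: 'd')
  sorted[6] = a$ABdCAcabbAddda  (last char: 'a')
  sorted[7] = aa$ABdCAcabbAddd  (last char: 'd')
  sorted[8] = abbAdddaa$ABdCAc  (last char: 'c')
  sorted[9] = bAdddaa$ABdCAcab  (last char: 'b')
  sorted[10] = bbAdddaa$ABdCAca  (last char: 'a')
  sorted[11] = cabbAdddaa$ABdCA  (last char: 'A')
  sorted[12] = dCAcabbAdddaa$AB  (last char: 'B')
  sorted[13] = daa$ABdCAcabbAdd  (last char: 'd')
  sorted[14] = ddaa$ABdCAcabbAd  (last char: 'd')
  sorted[15] = dddaa$ABdCAcabbA  (last char: 'A')
Last column: a$CbAdadcbaABddA
Original string S is at sorted index 1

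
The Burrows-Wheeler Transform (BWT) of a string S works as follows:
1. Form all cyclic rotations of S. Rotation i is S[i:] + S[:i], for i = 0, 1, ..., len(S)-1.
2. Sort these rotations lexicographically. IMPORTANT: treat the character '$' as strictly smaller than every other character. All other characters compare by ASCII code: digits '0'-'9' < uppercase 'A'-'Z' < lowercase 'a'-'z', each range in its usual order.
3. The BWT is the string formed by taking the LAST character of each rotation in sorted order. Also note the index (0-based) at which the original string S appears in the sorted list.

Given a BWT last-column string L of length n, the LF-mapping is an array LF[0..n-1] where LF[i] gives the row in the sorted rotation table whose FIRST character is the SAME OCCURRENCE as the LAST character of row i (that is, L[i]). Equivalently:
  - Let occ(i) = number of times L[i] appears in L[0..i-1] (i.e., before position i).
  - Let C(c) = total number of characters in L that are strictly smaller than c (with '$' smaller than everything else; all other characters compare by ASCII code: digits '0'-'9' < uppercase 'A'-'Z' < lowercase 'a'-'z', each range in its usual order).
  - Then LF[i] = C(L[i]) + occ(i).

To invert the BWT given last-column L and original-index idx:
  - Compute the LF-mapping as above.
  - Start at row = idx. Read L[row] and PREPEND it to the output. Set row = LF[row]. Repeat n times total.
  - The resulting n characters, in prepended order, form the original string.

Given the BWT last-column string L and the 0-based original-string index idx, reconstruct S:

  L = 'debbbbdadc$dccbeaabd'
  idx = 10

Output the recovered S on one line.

Answer: cbeabbadedbdbbadccd$

Derivation:
LF mapping: 13 18 4 5 6 7 14 1 15 10 0 16 11 12 8 19 2 3 9 17
Walk LF starting at row 10, prepending L[row]:
  step 1: row=10, L[10]='$', prepend. Next row=LF[10]=0
  step 2: row=0, L[0]='d', prepend. Next row=LF[0]=13
  step 3: row=13, L[13]='c', prepend. Next row=LF[13]=12
  step 4: row=12, L[12]='c', prepend. Next row=LF[12]=11
  step 5: row=11, L[11]='d', prepend. Next row=LF[11]=16
  step 6: row=16, L[16]='a', prepend. Next row=LF[16]=2
  step 7: row=2, L[2]='b', prepend. Next row=LF[2]=4
  step 8: row=4, L[4]='b', prepend. Next row=LF[4]=6
  step 9: row=6, L[6]='d', prepend. Next row=LF[6]=14
  step 10: row=14, L[14]='b', prepend. Next row=LF[14]=8
  step 11: row=8, L[8]='d', prepend. Next row=LF[8]=15
  step 12: row=15, L[15]='e', prepend. Next row=LF[15]=19
  step 13: row=19, L[19]='d', prepend. Next row=LF[19]=17
  step 14: row=17, L[17]='a', prepend. Next row=LF[17]=3
  step 15: row=3, L[3]='b', prepend. Next row=LF[3]=5
  step 16: row=5, L[5]='b', prepend. Next row=LF[5]=7
  step 17: row=7, L[7]='a', prepend. Next row=LF[7]=1
  step 18: row=1, L[1]='e', prepend. Next row=LF[1]=18
  step 19: row=18, L[18]='b', prepend. Next row=LF[18]=9
  step 20: row=9, L[9]='c', prepend. Next row=LF[9]=10
Reversed output: cbeabbadedbdbbadccd$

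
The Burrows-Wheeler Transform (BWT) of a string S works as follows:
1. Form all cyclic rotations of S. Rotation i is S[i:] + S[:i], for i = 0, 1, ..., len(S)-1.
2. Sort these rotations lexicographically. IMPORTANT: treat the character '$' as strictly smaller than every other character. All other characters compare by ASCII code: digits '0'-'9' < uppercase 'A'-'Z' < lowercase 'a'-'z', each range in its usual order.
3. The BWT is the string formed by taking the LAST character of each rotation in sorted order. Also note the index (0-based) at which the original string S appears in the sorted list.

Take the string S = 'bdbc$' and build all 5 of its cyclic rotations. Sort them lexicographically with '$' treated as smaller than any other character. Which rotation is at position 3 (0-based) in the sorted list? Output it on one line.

All 5 rotations (rotation i = S[i:]+S[:i]):
  rot[0] = bdbc$
  rot[1] = dbc$b
  rot[2] = bc$bd
  rot[3] = c$bdb
  rot[4] = $bdbc
Sorted (with $ < everything):
  sorted[0] = $bdbc
  sorted[1] = bc$bd
  sorted[2] = bdbc$
  sorted[3] = c$bdb
  sorted[4] = dbc$b
sorted[3] = c$bdb

Answer: c$bdb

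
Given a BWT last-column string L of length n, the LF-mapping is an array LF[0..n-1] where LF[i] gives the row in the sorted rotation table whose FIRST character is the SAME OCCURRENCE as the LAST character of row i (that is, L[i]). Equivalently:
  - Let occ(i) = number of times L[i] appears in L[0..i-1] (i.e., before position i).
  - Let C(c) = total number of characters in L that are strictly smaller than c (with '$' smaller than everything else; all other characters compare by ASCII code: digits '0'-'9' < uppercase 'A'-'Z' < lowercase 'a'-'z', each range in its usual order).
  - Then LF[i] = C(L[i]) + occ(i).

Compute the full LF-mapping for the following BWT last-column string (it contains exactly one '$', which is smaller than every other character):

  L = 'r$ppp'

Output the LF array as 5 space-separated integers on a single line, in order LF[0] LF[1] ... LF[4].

Answer: 4 0 1 2 3

Derivation:
Char counts: '$':1, 'p':3, 'r':1
C (first-col start): C('$')=0, C('p')=1, C('r')=4
L[0]='r': occ=0, LF[0]=C('r')+0=4+0=4
L[1]='$': occ=0, LF[1]=C('$')+0=0+0=0
L[2]='p': occ=0, LF[2]=C('p')+0=1+0=1
L[3]='p': occ=1, LF[3]=C('p')+1=1+1=2
L[4]='p': occ=2, LF[4]=C('p')+2=1+2=3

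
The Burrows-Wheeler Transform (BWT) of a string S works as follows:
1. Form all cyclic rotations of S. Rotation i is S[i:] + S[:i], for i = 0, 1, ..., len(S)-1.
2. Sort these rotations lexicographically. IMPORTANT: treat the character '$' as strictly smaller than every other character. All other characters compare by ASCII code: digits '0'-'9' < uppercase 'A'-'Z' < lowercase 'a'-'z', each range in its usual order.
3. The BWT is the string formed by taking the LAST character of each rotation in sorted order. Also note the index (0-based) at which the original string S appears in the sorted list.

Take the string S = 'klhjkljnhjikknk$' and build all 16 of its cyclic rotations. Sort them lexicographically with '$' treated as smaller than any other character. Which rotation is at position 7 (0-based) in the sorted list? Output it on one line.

Answer: k$klhjkljnhjikkn

Derivation:
All 16 rotations (rotation i = S[i:]+S[:i]):
  rot[0] = klhjkljnhjikknk$
  rot[1] = lhjkljnhjikknk$k
  rot[2] = hjkljnhjikknk$kl
  rot[3] = jkljnhjikknk$klh
  rot[4] = kljnhjikknk$klhj
  rot[5] = ljnhjikknk$klhjk
  rot[6] = jnhjikknk$klhjkl
  rot[7] = nhjikknk$klhjklj
  rot[8] = hjikknk$klhjkljn
  rot[9] = jikknk$klhjkljnh
  rot[10] = ikknk$klhjkljnhj
  rot[11] = kknk$klhjkljnhji
  rot[12] = knk$klhjkljnhjik
  rot[13] = nk$klhjkljnhjikk
  rot[14] = k$klhjkljnhjikkn
  rot[15] = $klhjkljnhjikknk
Sorted (with $ < everything):
  sorted[0] = $klhjkljnhjikknk
  sorted[1] = hjikknk$klhjkljn
  sorted[2] = hjkljnhjikknk$kl
  sorted[3] = ikknk$klhjkljnhj
  sorted[4] = jikknk$klhjkljnh
  sorted[5] = jkljnhjikknk$klh
  sorted[6] = jnhjikknk$klhjkl
  sorted[7] = k$klhjkljnhjikkn
  sorted[8] = kknk$klhjkljnhji
  sorted[9] = klhjkljnhjikknk$
  sorted[10] = kljnhjikknk$klhj
  sorted[11] = knk$klhjkljnhjik
  sorted[12] = lhjkljnhjikknk$k
  sorted[13] = ljnhjikknk$klhjk
  sorted[14] = nhjikknk$klhjklj
  sorted[15] = nk$klhjkljnhjikk
sorted[7] = k$klhjkljnhjikkn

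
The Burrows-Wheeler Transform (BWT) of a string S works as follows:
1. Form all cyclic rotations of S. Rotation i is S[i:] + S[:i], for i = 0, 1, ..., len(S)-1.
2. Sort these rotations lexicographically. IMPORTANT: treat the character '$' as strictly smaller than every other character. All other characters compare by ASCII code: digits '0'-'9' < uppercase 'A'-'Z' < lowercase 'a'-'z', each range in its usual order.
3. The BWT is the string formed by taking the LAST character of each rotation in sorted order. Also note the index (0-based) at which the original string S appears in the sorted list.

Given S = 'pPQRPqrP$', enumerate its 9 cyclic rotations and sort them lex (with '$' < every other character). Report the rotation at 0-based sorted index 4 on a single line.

All 9 rotations (rotation i = S[i:]+S[:i]):
  rot[0] = pPQRPqrP$
  rot[1] = PQRPqrP$p
  rot[2] = QRPqrP$pP
  rot[3] = RPqrP$pPQ
  rot[4] = PqrP$pPQR
  rot[5] = qrP$pPQRP
  rot[6] = rP$pPQRPq
  rot[7] = P$pPQRPqr
  rot[8] = $pPQRPqrP
Sorted (with $ < everything):
  sorted[0] = $pPQRPqrP
  sorted[1] = P$pPQRPqr
  sorted[2] = PQRPqrP$p
  sorted[3] = PqrP$pPQR
  sorted[4] = QRPqrP$pP
  sorted[5] = RPqrP$pPQ
  sorted[6] = pPQRPqrP$
  sorted[7] = qrP$pPQRP
  sorted[8] = rP$pPQRPq
sorted[4] = QRPqrP$pP

Answer: QRPqrP$pP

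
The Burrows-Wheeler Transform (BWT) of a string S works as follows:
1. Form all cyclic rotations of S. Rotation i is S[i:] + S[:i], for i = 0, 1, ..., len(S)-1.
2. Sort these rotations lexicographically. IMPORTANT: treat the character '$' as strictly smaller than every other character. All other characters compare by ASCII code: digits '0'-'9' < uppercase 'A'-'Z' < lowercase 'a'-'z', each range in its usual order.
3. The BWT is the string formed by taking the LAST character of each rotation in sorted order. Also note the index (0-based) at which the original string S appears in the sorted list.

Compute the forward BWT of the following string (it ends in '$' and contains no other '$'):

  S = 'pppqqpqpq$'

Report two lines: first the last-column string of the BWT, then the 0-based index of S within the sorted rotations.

All 10 rotations (rotation i = S[i:]+S[:i]):
  rot[0] = pppqqpqpq$
  rot[1] = ppqqpqpq$p
  rot[2] = pqqpqpq$pp
  rot[3] = qqpqpq$ppp
  rot[4] = qpqpq$pppq
  rot[5] = pqpq$pppqq
  rot[6] = qpq$pppqqp
  rot[7] = pq$pppqqpq
  rot[8] = q$pppqqpqp
  rot[9] = $pppqqpqpq
Sorted (with $ < everything):
  sorted[0] = $pppqqpqpq  (last char: 'q')
  sorted[1] = pppqqpqpq$  (last char: '$')
  sorted[2] = ppqqpqpq$p  (last char: 'p')
  sorted[3] = pq$pppqqpq  (last char: 'q')
  sorted[4] = pqpq$pppqq  (last char: 'q')
  sorted[5] = pqqpqpq$pp  (last char: 'p')
  sorted[6] = q$pppqqpqp  (last char: 'p')
  sorted[7] = qpq$pppqqp  (last char: 'p')
  sorted[8] = qpqpq$pppq  (last char: 'q')
  sorted[9] = qqpqpq$ppp  (last char: 'p')
Last column: q$pqqpppqp
Original string S is at sorted index 1

Answer: q$pqqpppqp
1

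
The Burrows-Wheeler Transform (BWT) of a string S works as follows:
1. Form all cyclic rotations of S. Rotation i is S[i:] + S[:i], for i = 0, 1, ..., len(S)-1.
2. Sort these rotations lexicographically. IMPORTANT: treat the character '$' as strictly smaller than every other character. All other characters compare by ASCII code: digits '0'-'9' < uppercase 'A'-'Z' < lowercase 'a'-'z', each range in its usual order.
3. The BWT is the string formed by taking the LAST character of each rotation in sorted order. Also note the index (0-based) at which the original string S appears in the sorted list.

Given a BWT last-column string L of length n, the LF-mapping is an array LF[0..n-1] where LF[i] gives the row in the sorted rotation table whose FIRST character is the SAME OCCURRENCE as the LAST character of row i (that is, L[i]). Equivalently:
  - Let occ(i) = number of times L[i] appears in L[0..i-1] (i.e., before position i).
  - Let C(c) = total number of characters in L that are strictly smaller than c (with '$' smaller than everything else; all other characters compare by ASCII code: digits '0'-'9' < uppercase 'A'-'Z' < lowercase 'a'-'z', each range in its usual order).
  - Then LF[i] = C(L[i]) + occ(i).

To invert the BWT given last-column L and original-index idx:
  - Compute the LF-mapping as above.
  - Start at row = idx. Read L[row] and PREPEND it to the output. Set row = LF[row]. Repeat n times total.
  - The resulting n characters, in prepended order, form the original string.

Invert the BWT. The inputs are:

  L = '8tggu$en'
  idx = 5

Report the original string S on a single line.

Answer: nugget8$

Derivation:
LF mapping: 1 6 3 4 7 0 2 5
Walk LF starting at row 5, prepending L[row]:
  step 1: row=5, L[5]='$', prepend. Next row=LF[5]=0
  step 2: row=0, L[0]='8', prepend. Next row=LF[0]=1
  step 3: row=1, L[1]='t', prepend. Next row=LF[1]=6
  step 4: row=6, L[6]='e', prepend. Next row=LF[6]=2
  step 5: row=2, L[2]='g', prepend. Next row=LF[2]=3
  step 6: row=3, L[3]='g', prepend. Next row=LF[3]=4
  step 7: row=4, L[4]='u', prepend. Next row=LF[4]=7
  step 8: row=7, L[7]='n', prepend. Next row=LF[7]=5
Reversed output: nugget8$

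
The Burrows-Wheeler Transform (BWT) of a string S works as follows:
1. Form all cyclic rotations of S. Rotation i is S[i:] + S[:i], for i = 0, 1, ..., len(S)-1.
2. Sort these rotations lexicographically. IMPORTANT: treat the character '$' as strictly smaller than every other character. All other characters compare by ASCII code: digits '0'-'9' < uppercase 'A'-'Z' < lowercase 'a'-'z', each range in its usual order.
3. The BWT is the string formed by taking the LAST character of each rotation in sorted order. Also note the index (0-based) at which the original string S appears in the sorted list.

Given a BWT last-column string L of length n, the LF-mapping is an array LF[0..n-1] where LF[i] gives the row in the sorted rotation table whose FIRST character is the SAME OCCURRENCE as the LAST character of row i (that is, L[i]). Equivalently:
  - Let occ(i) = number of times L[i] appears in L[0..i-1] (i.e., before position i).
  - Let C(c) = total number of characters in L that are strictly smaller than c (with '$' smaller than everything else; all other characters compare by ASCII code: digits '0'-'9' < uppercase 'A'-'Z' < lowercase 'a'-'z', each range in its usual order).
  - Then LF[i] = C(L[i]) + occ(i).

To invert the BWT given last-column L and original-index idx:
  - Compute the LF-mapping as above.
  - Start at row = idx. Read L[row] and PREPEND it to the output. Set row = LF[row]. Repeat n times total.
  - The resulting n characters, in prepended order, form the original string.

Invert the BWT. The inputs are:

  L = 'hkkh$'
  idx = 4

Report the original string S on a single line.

LF mapping: 1 3 4 2 0
Walk LF starting at row 4, prepending L[row]:
  step 1: row=4, L[4]='$', prepend. Next row=LF[4]=0
  step 2: row=0, L[0]='h', prepend. Next row=LF[0]=1
  step 3: row=1, L[1]='k', prepend. Next row=LF[1]=3
  step 4: row=3, L[3]='h', prepend. Next row=LF[3]=2
  step 5: row=2, L[2]='k', prepend. Next row=LF[2]=4
Reversed output: khkh$

Answer: khkh$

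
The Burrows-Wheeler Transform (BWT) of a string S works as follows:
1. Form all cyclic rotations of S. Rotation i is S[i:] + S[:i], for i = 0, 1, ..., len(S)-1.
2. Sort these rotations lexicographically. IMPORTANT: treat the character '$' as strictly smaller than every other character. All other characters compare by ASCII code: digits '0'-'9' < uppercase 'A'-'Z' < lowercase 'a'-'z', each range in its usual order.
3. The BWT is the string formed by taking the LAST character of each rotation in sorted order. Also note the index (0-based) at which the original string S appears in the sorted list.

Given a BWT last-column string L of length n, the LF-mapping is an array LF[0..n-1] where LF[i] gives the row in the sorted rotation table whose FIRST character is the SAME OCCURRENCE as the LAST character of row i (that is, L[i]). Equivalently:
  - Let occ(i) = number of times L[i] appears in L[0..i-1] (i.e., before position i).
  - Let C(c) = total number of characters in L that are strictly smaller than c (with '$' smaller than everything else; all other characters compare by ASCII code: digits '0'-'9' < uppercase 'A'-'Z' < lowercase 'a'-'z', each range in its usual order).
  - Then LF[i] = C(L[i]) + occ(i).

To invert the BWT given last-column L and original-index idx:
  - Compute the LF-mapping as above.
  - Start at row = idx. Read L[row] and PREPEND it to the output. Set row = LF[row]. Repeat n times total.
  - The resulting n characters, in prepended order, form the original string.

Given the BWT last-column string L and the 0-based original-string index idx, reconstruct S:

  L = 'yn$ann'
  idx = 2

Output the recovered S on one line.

LF mapping: 5 2 0 1 3 4
Walk LF starting at row 2, prepending L[row]:
  step 1: row=2, L[2]='$', prepend. Next row=LF[2]=0
  step 2: row=0, L[0]='y', prepend. Next row=LF[0]=5
  step 3: row=5, L[5]='n', prepend. Next row=LF[5]=4
  step 4: row=4, L[4]='n', prepend. Next row=LF[4]=3
  step 5: row=3, L[3]='a', prepend. Next row=LF[3]=1
  step 6: row=1, L[1]='n', prepend. Next row=LF[1]=2
Reversed output: nanny$

Answer: nanny$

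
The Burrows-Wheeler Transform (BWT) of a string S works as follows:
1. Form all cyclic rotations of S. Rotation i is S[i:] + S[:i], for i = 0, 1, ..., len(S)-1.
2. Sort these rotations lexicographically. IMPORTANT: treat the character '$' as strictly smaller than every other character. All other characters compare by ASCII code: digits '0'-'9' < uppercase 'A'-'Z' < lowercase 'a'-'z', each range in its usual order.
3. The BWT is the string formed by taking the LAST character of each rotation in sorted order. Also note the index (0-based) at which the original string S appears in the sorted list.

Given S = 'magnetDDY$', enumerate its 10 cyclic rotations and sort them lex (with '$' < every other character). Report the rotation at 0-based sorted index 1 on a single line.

All 10 rotations (rotation i = S[i:]+S[:i]):
  rot[0] = magnetDDY$
  rot[1] = agnetDDY$m
  rot[2] = gnetDDY$ma
  rot[3] = netDDY$mag
  rot[4] = etDDY$magn
  rot[5] = tDDY$magne
  rot[6] = DDY$magnet
  rot[7] = DY$magnetD
  rot[8] = Y$magnetDD
  rot[9] = $magnetDDY
Sorted (with $ < everything):
  sorted[0] = $magnetDDY
  sorted[1] = DDY$magnet
  sorted[2] = DY$magnetD
  sorted[3] = Y$magnetDD
  sorted[4] = agnetDDY$m
  sorted[5] = etDDY$magn
  sorted[6] = gnetDDY$ma
  sorted[7] = magnetDDY$
  sorted[8] = netDDY$mag
  sorted[9] = tDDY$magne
sorted[1] = DDY$magnet

Answer: DDY$magnet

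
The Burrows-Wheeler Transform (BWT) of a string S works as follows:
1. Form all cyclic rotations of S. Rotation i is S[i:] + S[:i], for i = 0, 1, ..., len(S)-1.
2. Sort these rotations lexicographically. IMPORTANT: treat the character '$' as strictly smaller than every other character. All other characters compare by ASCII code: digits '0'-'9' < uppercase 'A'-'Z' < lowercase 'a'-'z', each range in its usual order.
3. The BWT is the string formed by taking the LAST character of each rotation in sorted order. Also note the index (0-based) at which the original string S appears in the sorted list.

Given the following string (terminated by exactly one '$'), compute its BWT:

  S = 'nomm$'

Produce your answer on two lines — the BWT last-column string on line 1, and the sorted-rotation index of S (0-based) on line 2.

All 5 rotations (rotation i = S[i:]+S[:i]):
  rot[0] = nomm$
  rot[1] = omm$n
  rot[2] = mm$no
  rot[3] = m$nom
  rot[4] = $nomm
Sorted (with $ < everything):
  sorted[0] = $nomm  (last char: 'm')
  sorted[1] = m$nom  (last char: 'm')
  sorted[2] = mm$no  (last char: 'o')
  sorted[3] = nomm$  (last char: '$')
  sorted[4] = omm$n  (last char: 'n')
Last column: mmo$n
Original string S is at sorted index 3

Answer: mmo$n
3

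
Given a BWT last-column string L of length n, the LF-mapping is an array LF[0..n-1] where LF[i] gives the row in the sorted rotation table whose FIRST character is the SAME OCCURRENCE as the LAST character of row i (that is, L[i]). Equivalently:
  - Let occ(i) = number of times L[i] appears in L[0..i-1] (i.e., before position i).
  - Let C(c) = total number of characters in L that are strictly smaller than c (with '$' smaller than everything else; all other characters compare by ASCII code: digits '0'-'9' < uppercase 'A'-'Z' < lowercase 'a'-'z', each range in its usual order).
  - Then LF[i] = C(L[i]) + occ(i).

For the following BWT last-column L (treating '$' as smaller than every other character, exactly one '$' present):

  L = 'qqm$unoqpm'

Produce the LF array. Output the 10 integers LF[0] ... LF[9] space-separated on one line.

Char counts: '$':1, 'm':2, 'n':1, 'o':1, 'p':1, 'q':3, 'u':1
C (first-col start): C('$')=0, C('m')=1, C('n')=3, C('o')=4, C('p')=5, C('q')=6, C('u')=9
L[0]='q': occ=0, LF[0]=C('q')+0=6+0=6
L[1]='q': occ=1, LF[1]=C('q')+1=6+1=7
L[2]='m': occ=0, LF[2]=C('m')+0=1+0=1
L[3]='$': occ=0, LF[3]=C('$')+0=0+0=0
L[4]='u': occ=0, LF[4]=C('u')+0=9+0=9
L[5]='n': occ=0, LF[5]=C('n')+0=3+0=3
L[6]='o': occ=0, LF[6]=C('o')+0=4+0=4
L[7]='q': occ=2, LF[7]=C('q')+2=6+2=8
L[8]='p': occ=0, LF[8]=C('p')+0=5+0=5
L[9]='m': occ=1, LF[9]=C('m')+1=1+1=2

Answer: 6 7 1 0 9 3 4 8 5 2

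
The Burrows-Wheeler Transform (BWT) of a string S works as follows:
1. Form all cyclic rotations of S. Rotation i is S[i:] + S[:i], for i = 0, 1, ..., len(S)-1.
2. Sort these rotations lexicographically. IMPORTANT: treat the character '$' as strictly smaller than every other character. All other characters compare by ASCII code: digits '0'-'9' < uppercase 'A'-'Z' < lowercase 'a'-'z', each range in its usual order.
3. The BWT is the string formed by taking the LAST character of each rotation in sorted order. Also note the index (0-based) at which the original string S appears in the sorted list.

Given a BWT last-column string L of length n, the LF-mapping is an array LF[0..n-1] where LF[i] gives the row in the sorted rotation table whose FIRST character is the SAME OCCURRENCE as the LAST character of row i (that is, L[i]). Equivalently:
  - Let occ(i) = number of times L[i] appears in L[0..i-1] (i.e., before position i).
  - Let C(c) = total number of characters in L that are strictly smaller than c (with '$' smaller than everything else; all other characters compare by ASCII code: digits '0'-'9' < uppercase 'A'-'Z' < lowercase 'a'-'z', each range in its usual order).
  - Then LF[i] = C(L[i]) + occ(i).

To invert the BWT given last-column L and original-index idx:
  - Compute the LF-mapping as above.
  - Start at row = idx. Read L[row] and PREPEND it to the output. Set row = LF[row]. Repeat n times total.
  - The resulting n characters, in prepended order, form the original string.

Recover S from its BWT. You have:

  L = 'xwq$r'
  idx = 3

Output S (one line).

LF mapping: 4 3 1 0 2
Walk LF starting at row 3, prepending L[row]:
  step 1: row=3, L[3]='$', prepend. Next row=LF[3]=0
  step 2: row=0, L[0]='x', prepend. Next row=LF[0]=4
  step 3: row=4, L[4]='r', prepend. Next row=LF[4]=2
  step 4: row=2, L[2]='q', prepend. Next row=LF[2]=1
  step 5: row=1, L[1]='w', prepend. Next row=LF[1]=3
Reversed output: wqrx$

Answer: wqrx$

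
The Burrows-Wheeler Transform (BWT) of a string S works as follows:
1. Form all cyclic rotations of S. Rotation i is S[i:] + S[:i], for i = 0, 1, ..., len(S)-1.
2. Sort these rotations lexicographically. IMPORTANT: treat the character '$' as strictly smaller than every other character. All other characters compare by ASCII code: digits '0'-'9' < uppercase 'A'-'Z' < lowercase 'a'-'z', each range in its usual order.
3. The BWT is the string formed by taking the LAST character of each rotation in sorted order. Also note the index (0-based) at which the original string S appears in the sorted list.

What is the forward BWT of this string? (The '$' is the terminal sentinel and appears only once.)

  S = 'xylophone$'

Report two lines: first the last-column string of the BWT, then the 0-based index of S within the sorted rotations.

All 10 rotations (rotation i = S[i:]+S[:i]):
  rot[0] = xylophone$
  rot[1] = ylophone$x
  rot[2] = lophone$xy
  rot[3] = ophone$xyl
  rot[4] = phone$xylo
  rot[5] = hone$xylop
  rot[6] = one$xyloph
  rot[7] = ne$xylopho
  rot[8] = e$xylophon
  rot[9] = $xylophone
Sorted (with $ < everything):
  sorted[0] = $xylophone  (last char: 'e')
  sorted[1] = e$xylophon  (last char: 'n')
  sorted[2] = hone$xylop  (last char: 'p')
  sorted[3] = lophone$xy  (last char: 'y')
  sorted[4] = ne$xylopho  (last char: 'o')
  sorted[5] = one$xyloph  (last char: 'h')
  sorted[6] = ophone$xyl  (last char: 'l')
  sorted[7] = phone$xylo  (last char: 'o')
  sorted[8] = xylophone$  (last char: '$')
  sorted[9] = ylophone$x  (last char: 'x')
Last column: enpyohlo$x
Original string S is at sorted index 8

Answer: enpyohlo$x
8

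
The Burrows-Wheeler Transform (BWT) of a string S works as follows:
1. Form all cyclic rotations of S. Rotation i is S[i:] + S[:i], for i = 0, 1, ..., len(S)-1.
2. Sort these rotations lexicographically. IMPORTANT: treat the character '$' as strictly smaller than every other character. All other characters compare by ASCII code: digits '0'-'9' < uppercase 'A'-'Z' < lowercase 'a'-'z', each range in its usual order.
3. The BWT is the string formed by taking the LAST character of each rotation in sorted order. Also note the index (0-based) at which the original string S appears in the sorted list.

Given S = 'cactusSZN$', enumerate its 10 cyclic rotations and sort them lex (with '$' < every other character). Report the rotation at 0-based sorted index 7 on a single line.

All 10 rotations (rotation i = S[i:]+S[:i]):
  rot[0] = cactusSZN$
  rot[1] = actusSZN$c
  rot[2] = ctusSZN$ca
  rot[3] = tusSZN$cac
  rot[4] = usSZN$cact
  rot[5] = sSZN$cactu
  rot[6] = SZN$cactus
  rot[7] = ZN$cactusS
  rot[8] = N$cactusSZ
  rot[9] = $cactusSZN
Sorted (with $ < everything):
  sorted[0] = $cactusSZN
  sorted[1] = N$cactusSZ
  sorted[2] = SZN$cactus
  sorted[3] = ZN$cactusS
  sorted[4] = actusSZN$c
  sorted[5] = cactusSZN$
  sorted[6] = ctusSZN$ca
  sorted[7] = sSZN$cactu
  sorted[8] = tusSZN$cac
  sorted[9] = usSZN$cact
sorted[7] = sSZN$cactu

Answer: sSZN$cactu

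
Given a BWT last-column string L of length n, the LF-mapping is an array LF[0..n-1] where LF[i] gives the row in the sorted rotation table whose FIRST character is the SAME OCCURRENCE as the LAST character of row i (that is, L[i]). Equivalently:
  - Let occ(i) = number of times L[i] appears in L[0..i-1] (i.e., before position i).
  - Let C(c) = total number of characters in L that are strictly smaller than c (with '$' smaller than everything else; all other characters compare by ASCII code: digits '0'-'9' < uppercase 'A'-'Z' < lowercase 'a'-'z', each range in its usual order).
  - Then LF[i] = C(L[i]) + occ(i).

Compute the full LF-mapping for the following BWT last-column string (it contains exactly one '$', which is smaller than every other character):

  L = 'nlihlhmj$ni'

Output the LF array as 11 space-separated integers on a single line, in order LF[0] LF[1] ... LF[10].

Answer: 9 6 3 1 7 2 8 5 0 10 4

Derivation:
Char counts: '$':1, 'h':2, 'i':2, 'j':1, 'l':2, 'm':1, 'n':2
C (first-col start): C('$')=0, C('h')=1, C('i')=3, C('j')=5, C('l')=6, C('m')=8, C('n')=9
L[0]='n': occ=0, LF[0]=C('n')+0=9+0=9
L[1]='l': occ=0, LF[1]=C('l')+0=6+0=6
L[2]='i': occ=0, LF[2]=C('i')+0=3+0=3
L[3]='h': occ=0, LF[3]=C('h')+0=1+0=1
L[4]='l': occ=1, LF[4]=C('l')+1=6+1=7
L[5]='h': occ=1, LF[5]=C('h')+1=1+1=2
L[6]='m': occ=0, LF[6]=C('m')+0=8+0=8
L[7]='j': occ=0, LF[7]=C('j')+0=5+0=5
L[8]='$': occ=0, LF[8]=C('$')+0=0+0=0
L[9]='n': occ=1, LF[9]=C('n')+1=9+1=10
L[10]='i': occ=1, LF[10]=C('i')+1=3+1=4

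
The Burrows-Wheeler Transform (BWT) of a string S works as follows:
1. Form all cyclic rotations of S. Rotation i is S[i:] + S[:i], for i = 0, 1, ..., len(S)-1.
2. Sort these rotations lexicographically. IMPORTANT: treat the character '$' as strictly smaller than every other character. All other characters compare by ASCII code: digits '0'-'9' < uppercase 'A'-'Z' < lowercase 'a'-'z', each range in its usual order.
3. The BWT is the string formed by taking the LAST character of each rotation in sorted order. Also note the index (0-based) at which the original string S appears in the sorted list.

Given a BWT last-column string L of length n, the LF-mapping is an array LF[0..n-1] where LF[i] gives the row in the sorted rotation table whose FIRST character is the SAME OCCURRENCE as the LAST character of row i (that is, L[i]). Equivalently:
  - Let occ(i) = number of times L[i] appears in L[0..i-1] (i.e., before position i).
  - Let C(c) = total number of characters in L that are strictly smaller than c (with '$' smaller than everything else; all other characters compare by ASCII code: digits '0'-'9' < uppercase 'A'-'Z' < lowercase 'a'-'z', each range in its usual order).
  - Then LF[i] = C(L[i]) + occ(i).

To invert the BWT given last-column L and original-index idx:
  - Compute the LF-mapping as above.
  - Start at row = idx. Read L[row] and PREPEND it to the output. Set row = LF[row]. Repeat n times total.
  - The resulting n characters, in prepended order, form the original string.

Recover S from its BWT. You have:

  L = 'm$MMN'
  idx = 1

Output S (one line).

Answer: MMNm$

Derivation:
LF mapping: 4 0 1 2 3
Walk LF starting at row 1, prepending L[row]:
  step 1: row=1, L[1]='$', prepend. Next row=LF[1]=0
  step 2: row=0, L[0]='m', prepend. Next row=LF[0]=4
  step 3: row=4, L[4]='N', prepend. Next row=LF[4]=3
  step 4: row=3, L[3]='M', prepend. Next row=LF[3]=2
  step 5: row=2, L[2]='M', prepend. Next row=LF[2]=1
Reversed output: MMNm$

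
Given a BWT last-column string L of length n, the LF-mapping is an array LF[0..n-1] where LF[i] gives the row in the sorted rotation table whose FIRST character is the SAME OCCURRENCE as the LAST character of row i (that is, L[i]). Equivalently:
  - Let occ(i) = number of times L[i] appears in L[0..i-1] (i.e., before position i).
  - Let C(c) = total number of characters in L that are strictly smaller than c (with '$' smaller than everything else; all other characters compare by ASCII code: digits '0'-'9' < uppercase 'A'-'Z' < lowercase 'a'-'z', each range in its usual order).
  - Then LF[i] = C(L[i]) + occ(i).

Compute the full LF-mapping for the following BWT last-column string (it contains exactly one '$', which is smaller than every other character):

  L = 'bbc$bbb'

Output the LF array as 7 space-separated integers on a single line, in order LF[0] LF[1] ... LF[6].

Char counts: '$':1, 'b':5, 'c':1
C (first-col start): C('$')=0, C('b')=1, C('c')=6
L[0]='b': occ=0, LF[0]=C('b')+0=1+0=1
L[1]='b': occ=1, LF[1]=C('b')+1=1+1=2
L[2]='c': occ=0, LF[2]=C('c')+0=6+0=6
L[3]='$': occ=0, LF[3]=C('$')+0=0+0=0
L[4]='b': occ=2, LF[4]=C('b')+2=1+2=3
L[5]='b': occ=3, LF[5]=C('b')+3=1+3=4
L[6]='b': occ=4, LF[6]=C('b')+4=1+4=5

Answer: 1 2 6 0 3 4 5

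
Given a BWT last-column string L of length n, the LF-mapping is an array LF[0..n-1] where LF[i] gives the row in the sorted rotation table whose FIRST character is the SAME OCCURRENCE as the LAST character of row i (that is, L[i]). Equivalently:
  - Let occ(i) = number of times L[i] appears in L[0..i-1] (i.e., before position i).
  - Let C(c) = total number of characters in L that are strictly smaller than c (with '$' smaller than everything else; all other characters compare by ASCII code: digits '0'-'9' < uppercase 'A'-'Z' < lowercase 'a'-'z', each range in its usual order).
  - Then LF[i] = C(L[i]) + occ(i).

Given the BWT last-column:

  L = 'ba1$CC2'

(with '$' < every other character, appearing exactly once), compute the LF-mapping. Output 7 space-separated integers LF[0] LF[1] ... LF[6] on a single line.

Char counts: '$':1, '1':1, '2':1, 'C':2, 'a':1, 'b':1
C (first-col start): C('$')=0, C('1')=1, C('2')=2, C('C')=3, C('a')=5, C('b')=6
L[0]='b': occ=0, LF[0]=C('b')+0=6+0=6
L[1]='a': occ=0, LF[1]=C('a')+0=5+0=5
L[2]='1': occ=0, LF[2]=C('1')+0=1+0=1
L[3]='$': occ=0, LF[3]=C('$')+0=0+0=0
L[4]='C': occ=0, LF[4]=C('C')+0=3+0=3
L[5]='C': occ=1, LF[5]=C('C')+1=3+1=4
L[6]='2': occ=0, LF[6]=C('2')+0=2+0=2

Answer: 6 5 1 0 3 4 2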